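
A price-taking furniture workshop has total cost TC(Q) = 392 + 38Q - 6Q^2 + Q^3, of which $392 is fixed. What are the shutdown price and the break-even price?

AVC = 38 - 6Q + Q^2; minimized at Q = 3, giving min AVC = $29. That is the shutdown price.
ATC = 392/Q + 38 - 6Q + Q^2. Setting dATC/dQ = −392/Q^2 − 6 + 2Q = 0 gives Q = 7 (since 2·7^3 − 6·7^2 = 392).
min ATC = 392/7 + 38 − 6·7 + 7^2 = $101. That is the break-even price.
For $29 ≤ P < $101 the firm produces at a loss; below $29 it shuts down.

Shutdown price = $29; break-even price = $101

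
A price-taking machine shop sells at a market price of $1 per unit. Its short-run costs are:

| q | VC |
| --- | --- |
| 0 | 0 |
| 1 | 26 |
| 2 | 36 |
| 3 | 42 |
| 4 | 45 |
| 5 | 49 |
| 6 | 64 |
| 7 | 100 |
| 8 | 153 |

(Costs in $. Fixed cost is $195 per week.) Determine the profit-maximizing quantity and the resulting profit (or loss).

Compute π = P·q − TC at each output: q=0: -195; q=1: -220; q=2: -229; q=3: -234; q=4: -236; q=5: -239; q=6: -253; q=7: -288; q=8: -340.
Profit is highest at q = 0. Equivalently, the lowest AVC in the table is 49/5 ≈ $9.80 at q = 5, and P = $1 falls below it — price never covers variable cost, so the firm shuts down and loses only its fixed cost.

q = 0 (shut down); profit = -$195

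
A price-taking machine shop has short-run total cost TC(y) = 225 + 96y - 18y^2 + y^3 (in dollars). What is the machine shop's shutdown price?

$15 per unit

Short-run supply begins at min AVC. From VC = 96y - 18y^2 + y^3, AVC = 96 - 18y + y^2.
At the minimum of AVC, MC = AVC. MC = 96 - 36y + 3y^2; setting MC = AVC gives 2y^2 - 18y = 0, so y = 9. min AVC = 15.
The firm shuts down for any P below $15.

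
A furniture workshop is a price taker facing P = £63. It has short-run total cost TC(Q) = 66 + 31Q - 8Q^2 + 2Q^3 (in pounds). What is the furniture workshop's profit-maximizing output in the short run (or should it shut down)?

Produce at Q = 4

Variable cost is VC = 31Q - 8Q^2 + 2Q^3, so AVC = VC/Q = 31 - 8Q + 2Q^2 and MC = dTC/dQ = 31 - 16Q + 6Q^2.
The AVC parabola has its vertex at Q = 8/4 = 2, where AVC = 31 - 8·2 + 2·2^2 = £23.
P = £63 exceeds min AVC = £23, so the firm stays open.
Set P = MC: 63 = 31 - 16Q + 6Q^2 → -32 - 16Q + 6Q^2 = 0. The roots are Q = -4/3 and Q = 4; the profit-maximizing output is on the rising part of MC, so Q* = 4.
Check: AVC at Q = 4 is £31 ≤ P, so revenue covers variable cost.
Profit = P·Q − TC = 63·4 − 190 = £62.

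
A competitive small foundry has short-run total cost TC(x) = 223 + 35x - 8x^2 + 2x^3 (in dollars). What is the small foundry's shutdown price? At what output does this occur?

Short-run supply begins at min AVC. From VC = 35x - 8x^2 + 2x^3, AVC = 35 - 8x + 2x^2.
At the minimum of AVC, MC = AVC. MC = 35 - 16x + 6x^2; setting MC = AVC gives 4x^2 - 8x = 0, so x = 2. min AVC = 27.
For P < $27 the firm produces nothing.

$27 per unit, at x = 2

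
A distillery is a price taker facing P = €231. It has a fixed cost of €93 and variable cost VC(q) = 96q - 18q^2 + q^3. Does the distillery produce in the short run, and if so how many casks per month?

Strip out fixed cost: VC = 96q - 18q^2 + q^3. Then AVC = 96 - 18q + q^2 and MC = 96 - 36q + 3q^2.
AVC is minimized where dAVC/dq = -18 + 2q = 0, at q = 9; min AVC = 96 - 18·9 + 9^2 = €15.
Because €231 ≥ €15, revenue can cover variable cost; the firm operates.
Solving P = MC: -135 - 36q + 3q^2 = 0 ⇒ q = -3 or 15. On the upward-sloping branch, q* = 15.
Check: AVC at q = 15 is €51 ≤ P, so revenue covers variable cost.
Profit = P·q − TC = 231·15 − 858 = €2607.

Produce at q = 15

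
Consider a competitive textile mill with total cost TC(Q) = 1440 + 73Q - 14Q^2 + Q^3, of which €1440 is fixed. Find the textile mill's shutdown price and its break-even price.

Shutdown price = min AVC. AVC = 73 - 14Q + Q^2, with vertex at Q = 7 and minimum €24.
ATC = 1440/Q + 73 - 14Q + Q^2. Setting dATC/dQ = −1440/Q^2 − 14 + 2Q = 0 gives Q = 12 (since 2·12^3 − 14·12^2 = 1440).
min ATC = 1440/12 + 73 − 14·12 + 12^2 = €169. That is the break-even price.
Between these two prices the firm operates at a loss; above €169 it earns a profit.

Shutdown price = €24; break-even price = €169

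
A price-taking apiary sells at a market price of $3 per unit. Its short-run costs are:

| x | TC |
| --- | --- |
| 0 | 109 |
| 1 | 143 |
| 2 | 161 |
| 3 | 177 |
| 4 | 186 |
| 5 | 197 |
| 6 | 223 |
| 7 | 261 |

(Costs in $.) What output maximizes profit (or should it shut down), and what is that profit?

Profit at each row (π = 3x − TC): x=0: -109; x=1: -140; x=2: -155; x=3: -168; x=4: -174; x=5: -182; x=6: -205; x=7: -240.
Profit is highest at x = 0. Equivalently, the lowest AVC in the table is 88/5 ≈ $17.60 at x = 5, and P = $3 falls below it — price never covers variable cost, so the firm shuts down and loses only its fixed cost.

x = 0 (shut down); profit = -$109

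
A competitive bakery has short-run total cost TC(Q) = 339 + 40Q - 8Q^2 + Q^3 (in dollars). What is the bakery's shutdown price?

$24 per unit

Short-run supply begins at min AVC. From VC = 40Q - 8Q^2 + Q^3, AVC = 40 - 8Q + Q^2.
At the minimum of AVC, MC = AVC. MC = 40 - 16Q + 3Q^2; setting MC = AVC gives 2Q^2 - 8Q = 0, so Q = 4. min AVC = 24.
For P < $24 the firm produces nothing.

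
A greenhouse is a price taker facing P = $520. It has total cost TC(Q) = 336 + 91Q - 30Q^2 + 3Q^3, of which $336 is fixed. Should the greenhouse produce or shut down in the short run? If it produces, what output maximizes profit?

Variable cost is VC = 91Q - 30Q^2 + 3Q^3, so AVC = VC/Q = 91 - 30Q + 3Q^2 and MC = dTC/dQ = 91 - 60Q + 9Q^2.
AVC is minimized where dAVC/dQ = -30 + 6Q = 0, at Q = 5; min AVC = 91 - 30·5 + 3·5^2 = $16.
P = $520 exceeds min AVC = $16, so the firm stays open.
Solving P = MC: -429 - 60Q + 9Q^2 = 0 ⇒ Q = -13/3 or 11. On the upward-sloping branch, Q* = 11.
Check: AVC at Q = 11 is $124 ≤ P, so revenue covers variable cost.
Profit = P·Q − TC = 520·11 − 1700 = $4020.

Produce at Q = 11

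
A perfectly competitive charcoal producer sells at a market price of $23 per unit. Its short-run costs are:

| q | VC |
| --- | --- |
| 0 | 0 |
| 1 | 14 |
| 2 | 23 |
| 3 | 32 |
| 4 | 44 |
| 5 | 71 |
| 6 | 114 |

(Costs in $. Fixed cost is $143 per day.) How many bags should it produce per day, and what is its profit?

Tabulate TR − TC: q=0: -143; q=1: -134; q=2: -120; q=3: -106; q=4: -95; q=5: -99; q=6: -119.
Profit is maximized at q = 4. AVC there is 44/4 = $11 ≤ P, so producing beats shutting down (which would give -$143).

q = 4; profit = -$95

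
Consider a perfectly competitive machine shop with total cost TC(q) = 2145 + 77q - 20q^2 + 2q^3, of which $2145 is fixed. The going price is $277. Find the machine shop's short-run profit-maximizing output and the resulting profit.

AVC = 77 - 20q + 2q^2; min AVC = $27 at q = 5. Since P = $277 ≥ min AVC, the firm produces.
With MC = 77 - 40q + 6q^2, P = MC on the upward-sloping part at q* = 10.
TR = 277·10 = 2770. TC = 2145 + 770 = 2915. Profit = 2770 − 2915 = -$145.
By producing, the firm covers all variable cost plus $2000 of fixed cost; shutting down would lose the full $2145.

Profit = -$145 at q = 10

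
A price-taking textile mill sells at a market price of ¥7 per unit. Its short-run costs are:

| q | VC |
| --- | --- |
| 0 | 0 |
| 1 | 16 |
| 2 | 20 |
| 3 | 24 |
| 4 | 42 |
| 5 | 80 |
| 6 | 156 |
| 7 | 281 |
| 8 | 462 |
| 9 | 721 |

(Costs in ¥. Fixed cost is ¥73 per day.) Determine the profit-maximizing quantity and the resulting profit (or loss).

Profit at each row (π = 7q − TC): q=0: -73; q=1: -82; q=2: -79; q=3: -76; q=4: -87; q=5: -118; q=6: -187; q=7: -305; q=8: -479; q=9: -731.
Profit is highest at q = 0. Equivalently, the lowest AVC in the table is 24/3 ≈ ¥8 at q = 3, and P = ¥7 falls below it — price never covers variable cost, so the firm shuts down and loses only its fixed cost.

q = 0 (shut down); profit = -¥73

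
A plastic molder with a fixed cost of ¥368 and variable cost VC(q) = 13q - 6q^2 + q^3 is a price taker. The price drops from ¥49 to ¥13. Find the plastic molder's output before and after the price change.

AVC = 13 - 6q + q^2, minimized at q = 3 where min AVC = ¥4. MC = 13 - 12q + 3q^2.
With P = ¥49 above the shutdown price, P = MC gives q = 6.
At P = ¥13 ≥ min AVC, set P = MC: q = 4. The firm stays open but cuts output.

Output falls from 6 to 4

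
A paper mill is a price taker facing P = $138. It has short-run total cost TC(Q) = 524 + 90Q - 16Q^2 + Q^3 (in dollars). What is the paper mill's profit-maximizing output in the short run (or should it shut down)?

Variable cost is VC = 90Q - 16Q^2 + Q^3, so AVC = VC/Q = 90 - 16Q + Q^2 and MC = dTC/dQ = 90 - 32Q + 3Q^2.
AVC is minimized where dAVC/dQ = -16 + 2Q = 0, at Q = 8; min AVC = 90 - 16·8 + 8^2 = $26.
Since P = $138 ≥ min AVC = $26, price covers variable cost and the firm should produce.
Solving P = MC: -48 - 32Q + 3Q^2 = 0 ⇒ Q = -4/3 or 12. On the upward-sloping branch, Q* = 12.
Check: AVC at Q = 12 is $42 ≤ P, so revenue covers variable cost.
Profit = P·Q − TC = 138·12 − 1028 = $628.

Produce at Q = 12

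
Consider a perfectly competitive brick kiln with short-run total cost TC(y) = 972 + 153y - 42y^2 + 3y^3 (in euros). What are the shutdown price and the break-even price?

Shutdown price = €6; break-even price = €126

Shutdown price = min AVC. AVC = 153 - 42y + 3y^2, with vertex at y = 7 and minimum €6.
ATC = 972/y + 153 - 42y + 3y^2. Setting dATC/dy = −972/y^2 − 42 + 6y = 0 gives y = 9 (since 6·9^3 − 42·9^2 = 972).
min ATC = 972/9 + 153 − 42·9 + 3·9^2 = €126. That is the break-even price.
Between these two prices the firm operates at a loss; above €126 it earns a profit.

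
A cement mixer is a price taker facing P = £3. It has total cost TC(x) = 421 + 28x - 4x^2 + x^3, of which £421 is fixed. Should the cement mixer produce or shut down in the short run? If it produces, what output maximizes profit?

Shut down

Variable cost is VC = 28x - 4x^2 + x^3, so AVC = VC/x = 28 - 4x + x^2 and MC = dTC/dx = 28 - 8x + 3x^2.
The AVC parabola has its vertex at x = 4/2 = 2, where AVC = 28 - 4·2 + 2^2 = £24.
With P < min AVC (£3 < £24), every unit sold adds to the loss.
Shutting down limits the loss to fixed cost, £421.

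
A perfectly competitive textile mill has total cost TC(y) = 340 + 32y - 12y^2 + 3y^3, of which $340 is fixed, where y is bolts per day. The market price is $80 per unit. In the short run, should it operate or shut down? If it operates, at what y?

Produce at y = 4

Variable cost is VC = 32y - 12y^2 + 3y^3, so AVC = VC/y = 32 - 12y + 3y^2 and MC = dTC/dy = 32 - 24y + 9y^2.
The AVC parabola has its vertex at y = 12/6 = 2, where AVC = 32 - 12·2 + 3·2^2 = $20.
Since P = $80 ≥ min AVC = $20, price covers variable cost and the firm should produce.
P = MC gives -48 - 24y + 9y^2 = 0, with roots -4/3 and 4. Take the larger (rising MC): y* = 4.
Check: AVC at y = 4 is $32 ≤ P, so revenue covers variable cost.
Profit = P·y − TC = 80·4 − 468 = -$148, a loss, but smaller than the $340 fixed cost the firm would lose by shutting down.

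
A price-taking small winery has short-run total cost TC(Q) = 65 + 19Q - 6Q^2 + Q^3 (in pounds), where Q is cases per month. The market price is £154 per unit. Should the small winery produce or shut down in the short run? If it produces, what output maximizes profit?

Variable cost is VC = 19Q - 6Q^2 + Q^3, so AVC = VC/Q = 19 - 6Q + Q^2 and MC = dTC/dQ = 19 - 12Q + 3Q^2.
The AVC parabola has its vertex at Q = 6/2 = 3, where AVC = 19 - 6·3 + 3^2 = £10.
P = £154 exceeds min AVC = £10, so the firm stays open.
Set P = MC: 154 = 19 - 12Q + 3Q^2 → -135 - 12Q + 3Q^2 = 0. The roots are Q = -5 and Q = 9; the profit-maximizing output is on the rising part of MC, so Q* = 9.
Check: AVC at Q = 9 is £46 ≤ P, so revenue covers variable cost.
Profit = P·Q − TC = 154·9 − 479 = £907.

Produce at Q = 9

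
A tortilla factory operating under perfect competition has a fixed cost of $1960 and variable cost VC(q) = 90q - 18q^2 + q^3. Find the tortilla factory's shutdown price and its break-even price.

Shutdown price = $9; break-even price = $174

Shutdown price = min AVC. AVC = 90 - 18q + q^2, with vertex at q = 9 and minimum $9.
ATC = 1960/q + 90 - 18q + q^2. Setting dATC/dq = −1960/q^2 − 18 + 2q = 0 gives q = 14 (since 2·14^3 − 18·14^2 = 1960).
min ATC = 1960/14 + 90 − 18·14 + 14^2 = $174. That is the break-even price.
For $9 ≤ P < $174 the firm produces at a loss; below $9 it shuts down.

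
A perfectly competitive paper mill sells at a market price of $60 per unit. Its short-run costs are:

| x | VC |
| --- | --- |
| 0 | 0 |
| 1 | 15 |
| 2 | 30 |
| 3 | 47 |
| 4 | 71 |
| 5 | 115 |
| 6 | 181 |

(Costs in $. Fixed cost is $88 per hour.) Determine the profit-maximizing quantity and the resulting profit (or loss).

Profit at each row (π = 60x − TC): x=0: -88; x=1: -43; x=2: 2; x=3: 45; x=4: 81; x=5: 97; x=6: 91.
Profit is maximized at x = 5. AVC there is 115/5 = $23 ≤ P, so producing beats shutting down (which would give -$88).

x = 5; profit = $97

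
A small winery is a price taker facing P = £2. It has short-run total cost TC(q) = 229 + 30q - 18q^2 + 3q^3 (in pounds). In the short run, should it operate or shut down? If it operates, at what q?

Variable cost is VC = 30q - 18q^2 + 3q^3, so AVC = VC/q = 30 - 18q + 3q^2 and MC = dTC/dq = 30 - 36q + 9q^2.
The AVC parabola has its vertex at q = 18/6 = 3, where AVC = 30 - 18·3 + 3·3^2 = £3.
With P < min AVC (£2 < £3), every unit sold adds to the loss.
Best response: produce nothing and absorb the £229 fixed cost.

Shut down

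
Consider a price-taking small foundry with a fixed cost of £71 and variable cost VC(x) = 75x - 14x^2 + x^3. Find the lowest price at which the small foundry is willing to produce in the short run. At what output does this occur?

£26 per unit, at x = 7

Short-run supply begins at min AVC. From VC = 75x - 14x^2 + x^3, AVC = 75 - 14x + x^2.
At the minimum of AVC, MC = AVC. MC = 75 - 28x + 3x^2; setting MC = AVC gives 2x^2 - 14x = 0, so x = 7. min AVC = 26.
So the shutdown price is £26.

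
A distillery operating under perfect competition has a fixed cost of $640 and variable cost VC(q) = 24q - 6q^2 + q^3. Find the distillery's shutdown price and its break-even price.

Shutdown price = min AVC. AVC = 24 - 6q + q^2, with vertex at q = 3 and minimum $15.
ATC = 640/q + 24 - 6q + q^2. Setting dATC/dq = −640/q^2 − 6 + 2q = 0 gives q = 8 (since 2·8^3 − 6·8^2 = 640).
min ATC = 640/8 + 24 − 6·8 + 8^2 = $120. That is the break-even price.
Between these two prices the firm operates at a loss; above $120 it earns a profit.

Shutdown price = $15; break-even price = $120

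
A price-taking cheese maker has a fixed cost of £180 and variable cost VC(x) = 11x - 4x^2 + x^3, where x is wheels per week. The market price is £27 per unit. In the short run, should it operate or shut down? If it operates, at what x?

Variable cost is VC = 11x - 4x^2 + x^3, so AVC = VC/x = 11 - 4x + x^2 and MC = dTC/dx = 11 - 8x + 3x^2.
AVC is minimized where dAVC/dx = -4 + 2x = 0, at x = 2; min AVC = 11 - 4·2 + 2^2 = £7.
Since P = £27 ≥ min AVC = £7, price covers variable cost and the firm should produce.
Solving P = MC: -16 - 8x + 3x^2 = 0 ⇒ x = -4/3 or 4. On the upward-sloping branch, x* = 4.
Check: AVC at x = 4 is £11 ≤ P, so revenue covers variable cost.
Profit = P·x − TC = 27·4 − 224 = -£116, a loss, but smaller than the £180 fixed cost the firm would lose by shutting down.

Produce at x = 4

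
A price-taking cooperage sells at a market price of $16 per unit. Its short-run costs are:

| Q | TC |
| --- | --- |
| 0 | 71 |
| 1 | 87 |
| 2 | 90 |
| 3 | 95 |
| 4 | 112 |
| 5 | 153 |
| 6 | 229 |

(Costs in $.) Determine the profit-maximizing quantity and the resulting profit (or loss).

Tabulate TR − TC: Q=0: -71; Q=1: -71; Q=2: -58; Q=3: -47; Q=4: -48; Q=5: -73; Q=6: -133.
Profit is maximized at Q = 3. AVC there is 24/3 = $8 ≤ P, so producing beats shutting down (which would give -$71).

Q = 3; profit = -$47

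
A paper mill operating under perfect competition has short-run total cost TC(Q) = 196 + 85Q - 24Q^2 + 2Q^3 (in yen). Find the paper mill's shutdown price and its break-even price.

Shutdown price = ¥13; break-even price = ¥43

AVC = 85 - 24Q + 2Q^2; minimized at Q = 6, giving min AVC = ¥13. That is the shutdown price.
ATC = 196/Q + 85 - 24Q + 2Q^2. Setting dATC/dQ = −196/Q^2 − 24 + 4Q = 0 gives Q = 7 (since 4·7^3 − 24·7^2 = 196).
min ATC = 196/7 + 85 − 24·7 + 2·7^2 = ¥43. That is the break-even price.
For ¥13 ≤ P < ¥43 the firm produces at a loss; below ¥13 it shuts down.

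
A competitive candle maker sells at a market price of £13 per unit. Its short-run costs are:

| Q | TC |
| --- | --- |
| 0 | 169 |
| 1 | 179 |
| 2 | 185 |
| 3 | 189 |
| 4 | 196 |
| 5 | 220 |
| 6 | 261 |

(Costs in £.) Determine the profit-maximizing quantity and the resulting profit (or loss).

Q = 4; profit = -£144

Tabulate TR − TC: Q=0: -169; Q=1: -166; Q=2: -159; Q=3: -150; Q=4: -144; Q=5: -155; Q=6: -183.
Profit is maximized at Q = 4. AVC there is 27/4 = £6.75 ≤ P, so producing beats shutting down (which would give -£169).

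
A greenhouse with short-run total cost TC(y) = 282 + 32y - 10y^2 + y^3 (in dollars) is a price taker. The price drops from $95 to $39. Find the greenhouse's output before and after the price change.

AVC = 32 - 10y + y^2, minimized at y = 5 where min AVC = $7. MC = 32 - 20y + 3y^2.
At P = $95 ≥ min AVC, set P = MC on the rising branch: y = 9.
At P = $39 ≥ min AVC, set P = MC: y = 7. The firm stays open but cuts output.

Output falls from 9 to 7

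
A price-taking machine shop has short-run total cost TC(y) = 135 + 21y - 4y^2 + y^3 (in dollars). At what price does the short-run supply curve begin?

The firm shuts down when price falls below the minimum of average variable cost. AVC = VC/y = 21 - 4y + y^2.
dAVC/dy = -4 + 2y = 0 gives y = 2. min AVC = 21 - 4·2 + 2^2 = 17.
So the shutdown price is $17.

$17 per unit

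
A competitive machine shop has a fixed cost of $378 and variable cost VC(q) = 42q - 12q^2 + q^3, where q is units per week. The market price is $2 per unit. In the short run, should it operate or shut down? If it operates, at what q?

From TC, MC = TC'(q) = 42 - 24q + 3q^2 and AVC = VC/q = 42 - 12q + q^2.
AVC is minimized where dAVC/dq = -12 + 2q = 0, at q = 6; min AVC = 42 - 12·6 + 6^2 = $6.
P = $2 lies below min AVC = $6; no output level covers variable cost.
Best response: produce nothing and absorb the $378 fixed cost.

Shut down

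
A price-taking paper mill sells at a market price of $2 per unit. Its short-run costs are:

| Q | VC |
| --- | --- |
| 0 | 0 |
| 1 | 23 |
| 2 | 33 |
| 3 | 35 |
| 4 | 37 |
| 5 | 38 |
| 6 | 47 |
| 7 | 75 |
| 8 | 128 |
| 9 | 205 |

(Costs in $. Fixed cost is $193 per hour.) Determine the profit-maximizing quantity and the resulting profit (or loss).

Q = 0 (shut down); profit = -$193

Tabulate TR − TC: Q=0: -193; Q=1: -214; Q=2: -222; Q=3: -222; Q=4: -222; Q=5: -221; Q=6: -228; Q=7: -254; Q=8: -305; Q=9: -380.
Profit is highest at Q = 0. Equivalently, the lowest AVC in the table is 38/5 ≈ $7.60 at Q = 5, and P = $2 falls below it — price never covers variable cost, so the firm shuts down and loses only its fixed cost.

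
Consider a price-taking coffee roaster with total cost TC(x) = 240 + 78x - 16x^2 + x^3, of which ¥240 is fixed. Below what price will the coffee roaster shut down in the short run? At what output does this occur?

Short-run supply begins at min AVC. From VC = 78x - 16x^2 + x^3, AVC = 78 - 16x + x^2.
At the minimum of AVC, MC = AVC. MC = 78 - 32x + 3x^2; setting MC = AVC gives 2x^2 - 16x = 0, so x = 8. min AVC = 14.
The firm shuts down for any P below ¥14.

¥14 per unit, at x = 8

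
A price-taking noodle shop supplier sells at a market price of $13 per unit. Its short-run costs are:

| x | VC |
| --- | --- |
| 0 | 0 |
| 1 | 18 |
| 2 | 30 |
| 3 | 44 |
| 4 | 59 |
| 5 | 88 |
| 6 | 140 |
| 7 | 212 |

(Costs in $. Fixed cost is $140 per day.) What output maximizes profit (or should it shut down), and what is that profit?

Compute π = P·x − TC at each output: x=0: -140; x=1: -145; x=2: -144; x=3: -145; x=4: -147; x=5: -163; x=6: -202; x=7: -261.
Profit is highest at x = 0. Equivalently, the lowest AVC in the table is 44/3 ≈ $14.67 at x = 3, and P = $13 falls below it — price never covers variable cost, so the firm shuts down and loses only its fixed cost.

x = 0 (shut down); profit = -$140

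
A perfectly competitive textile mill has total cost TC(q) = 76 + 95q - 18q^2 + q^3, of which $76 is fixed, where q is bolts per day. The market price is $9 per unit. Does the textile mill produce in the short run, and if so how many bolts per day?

From TC, MC = TC'(q) = 95 - 36q + 3q^2 and AVC = VC/q = 95 - 18q + q^2.
AVC is minimized where dAVC/dq = -18 + 2q = 0, at q = 9; min AVC = 95 - 18·9 + 9^2 = $14.
P = $9 lies below min AVC = $14; no output level covers variable cost.
The firm minimizes its loss by shutting down and losing only its fixed cost of $76.

Shut down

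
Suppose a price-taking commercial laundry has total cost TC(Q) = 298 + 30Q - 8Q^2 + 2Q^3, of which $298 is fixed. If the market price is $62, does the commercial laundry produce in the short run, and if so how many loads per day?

Produce at Q = 4

Strip out fixed cost: VC = 30Q - 8Q^2 + 2Q^3. Then AVC = 30 - 8Q + 2Q^2 and MC = 30 - 16Q + 6Q^2.
AVC hits its minimum where MC = AVC, at Q = 2, giving min AVC = 30 - 8·2 + 2·2^2 = $22.
Since P = $62 ≥ min AVC = $22, price covers variable cost and the firm should produce.
P = MC gives -32 - 16Q + 6Q^2 = 0, with roots -4/3 and 4. Take the larger (rising MC): Q* = 4.
Check: AVC at Q = 4 is $30 ≤ P, so revenue covers variable cost.
Profit = P·Q − TC = 62·4 − 418 = -$170, a loss, but smaller than the $298 fixed cost the firm would lose by shutting down.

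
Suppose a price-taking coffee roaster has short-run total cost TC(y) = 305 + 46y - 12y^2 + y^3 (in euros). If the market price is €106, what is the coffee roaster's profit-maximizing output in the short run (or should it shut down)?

Produce at y = 10

Variable cost is VC = 46y - 12y^2 + y^3, so AVC = VC/y = 46 - 12y + y^2 and MC = dTC/dy = 46 - 24y + 3y^2.
The AVC parabola has its vertex at y = 12/2 = 6, where AVC = 46 - 12·6 + 6^2 = €10.
Because €106 ≥ €10, revenue can cover variable cost; the firm operates.
Set P = MC: 106 = 46 - 24y + 3y^2 → -60 - 24y + 3y^2 = 0. The roots are y = -2 and y = 10; the profit-maximizing output is on the rising part of MC, so y* = 10.
Check: AVC at y = 10 is €26 ≤ P, so revenue covers variable cost.
Profit = P·y − TC = 106·10 − 565 = €495.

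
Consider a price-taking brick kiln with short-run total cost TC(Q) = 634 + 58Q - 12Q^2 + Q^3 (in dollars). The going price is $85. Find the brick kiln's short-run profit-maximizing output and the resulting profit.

AVC = 58 - 12Q + Q^2; min AVC = $22 at Q = 6. Since P = $85 ≥ min AVC, the firm produces.
MC = 58 - 24Q + 3Q^2. Setting P = MC and taking the root on the rising branch gives Q* = 9.
TR = 85·9 = 765. TC = 634 + 279 = 913. Profit = 765 − 913 = -$148.
Shutting down would mean losing the fixed cost of $634, so operating at a loss of $148 is better by $486.

Profit = -$148 at Q = 9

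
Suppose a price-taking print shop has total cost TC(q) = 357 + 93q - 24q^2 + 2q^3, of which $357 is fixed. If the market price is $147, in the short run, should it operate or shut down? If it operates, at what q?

Strip out fixed cost: VC = 93q - 24q^2 + 2q^3. Then AVC = 93 - 24q + 2q^2 and MC = 93 - 48q + 6q^2.
The AVC parabola has its vertex at q = 24/4 = 6, where AVC = 93 - 24·6 + 2·6^2 = $21.
Since P = $147 ≥ min AVC = $21, price covers variable cost and the firm should produce.
Solving P = MC: -54 - 48q + 6q^2 = 0 ⇒ q = -1 or 9. On the upward-sloping branch, q* = 9.
Check: AVC at q = 9 is $39 ≤ P, so revenue covers variable cost.
Profit = P·q − TC = 147·9 − 708 = $615.

Produce at q = 9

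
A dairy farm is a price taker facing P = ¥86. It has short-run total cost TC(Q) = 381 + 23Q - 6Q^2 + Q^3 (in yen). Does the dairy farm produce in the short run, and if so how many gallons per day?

Produce at Q = 7

From TC, MC = TC'(Q) = 23 - 12Q + 3Q^2 and AVC = VC/Q = 23 - 6Q + Q^2.
The AVC parabola has its vertex at Q = 6/2 = 3, where AVC = 23 - 6·3 + 3^2 = ¥14.
Since P = ¥86 ≥ min AVC = ¥14, price covers variable cost and the firm should produce.
Solving P = MC: -63 - 12Q + 3Q^2 = 0 ⇒ Q = -3 or 7. On the upward-sloping branch, Q* = 7.
Check: AVC at Q = 7 is ¥30 ≤ P, so revenue covers variable cost.
Profit = P·Q − TC = 86·7 − 591 = ¥11.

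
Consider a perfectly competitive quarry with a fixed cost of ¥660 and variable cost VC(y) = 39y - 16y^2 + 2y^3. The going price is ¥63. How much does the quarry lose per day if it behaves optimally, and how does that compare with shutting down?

AVC = 39 - 16y + 2y^2 has its minimum ¥7 at y = 4; price ¥63 clears that bar, so the firm operates.
MC = 39 - 32y + 6y^2. Setting P = MC and taking the root on the rising branch gives y* = 6.
TR = 63·6 = 378. TC = 660 + 90 = 750. Profit = 378 − 750 = -¥372.
By producing, the firm covers all variable cost plus ¥288 of fixed cost; shutting down would lose the full ¥660.

Profit = -¥372 at y = 6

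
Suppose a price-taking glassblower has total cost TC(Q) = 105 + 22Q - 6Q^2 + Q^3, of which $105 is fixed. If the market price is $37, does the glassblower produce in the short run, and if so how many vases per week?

Produce at Q = 5

Variable cost is VC = 22Q - 6Q^2 + Q^3, so AVC = VC/Q = 22 - 6Q + Q^2 and MC = dTC/dQ = 22 - 12Q + 3Q^2.
AVC hits its minimum where MC = AVC, at Q = 3, giving min AVC = 22 - 6·3 + 3^2 = $13.
P = $37 exceeds min AVC = $13, so the firm stays open.
Solving P = MC: -15 - 12Q + 3Q^2 = 0 ⇒ Q = -1 or 5. On the upward-sloping branch, Q* = 5.
Check: AVC at Q = 5 is $17 ≤ P, so revenue covers variable cost.
Profit = P·Q − TC = 37·5 − 190 = -$5, a loss, but smaller than the $105 fixed cost the firm would lose by shutting down.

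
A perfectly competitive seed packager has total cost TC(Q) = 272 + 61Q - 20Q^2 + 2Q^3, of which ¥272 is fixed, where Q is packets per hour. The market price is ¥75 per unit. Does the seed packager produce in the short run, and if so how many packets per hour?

Variable cost is VC = 61Q - 20Q^2 + 2Q^3, so AVC = VC/Q = 61 - 20Q + 2Q^2 and MC = dTC/dQ = 61 - 40Q + 6Q^2.
AVC hits its minimum where MC = AVC, at Q = 5, giving min AVC = 61 - 20·5 + 2·5^2 = ¥11.
P = ¥75 exceeds min AVC = ¥11, so the firm stays open.
P = MC gives -14 - 40Q + 6Q^2 = 0, with roots -1/3 and 7. Take the larger (rising MC): Q* = 7.
Check: AVC at Q = 7 is ¥19 ≤ P, so revenue covers variable cost.
Profit = P·Q − TC = 75·7 − 405 = ¥120.

Produce at Q = 7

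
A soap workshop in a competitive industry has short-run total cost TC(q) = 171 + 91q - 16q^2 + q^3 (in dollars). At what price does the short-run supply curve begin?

The firm shuts down when price falls below the minimum of average variable cost. AVC = VC/q = 91 - 16q + q^2.
dAVC/dq = -16 + 2q = 0 gives q = 8. min AVC = 91 - 16·8 + 8^2 = 27.
So the shutdown price is $27.

$27 per unit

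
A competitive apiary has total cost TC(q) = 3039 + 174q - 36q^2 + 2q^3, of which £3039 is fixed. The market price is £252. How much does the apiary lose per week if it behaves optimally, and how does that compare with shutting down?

AVC = 174 - 36q + 2q^2; min AVC = £12 at q = 9. Since P = £252 ≥ min AVC, the firm produces.
With MC = 174 - 72q + 6q^2, P = MC on the upward-sloping part at q* = 13.
TR = 252·13 = 3276. TC = 3039 + 572 = 3611. Profit = 3276 − 3611 = -£335.
That loss of £335 beats the £3039 the firm would lose by shutting down; producing recovers £2704 of fixed cost.

Profit = -£335 at q = 13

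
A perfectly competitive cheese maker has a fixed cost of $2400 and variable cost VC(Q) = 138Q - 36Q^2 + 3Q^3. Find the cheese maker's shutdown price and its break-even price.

AVC = 138 - 36Q + 3Q^2; minimized at Q = 6, giving min AVC = $30. That is the shutdown price.
ATC = 2400/Q + 138 - 36Q + 3Q^2. Setting dATC/dQ = −2400/Q^2 − 36 + 6Q = 0 gives Q = 10 (since 6·10^3 − 36·10^2 = 2400).
min ATC = 2400/10 + 138 − 36·10 + 3·10^2 = $318. That is the break-even price.
For $30 ≤ P < $318 the firm produces at a loss; below $30 it shuts down.

Shutdown price = $30; break-even price = $318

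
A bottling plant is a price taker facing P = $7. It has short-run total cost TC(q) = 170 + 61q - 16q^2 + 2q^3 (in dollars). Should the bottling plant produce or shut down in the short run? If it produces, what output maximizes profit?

Strip out fixed cost: VC = 61q - 16q^2 + 2q^3. Then AVC = 61 - 16q + 2q^2 and MC = 61 - 32q + 6q^2.
The AVC parabola has its vertex at q = 16/4 = 4, where AVC = 61 - 16·4 + 2·4^2 = $29.
Since P = $7 < min AVC = $29, price fails to cover variable cost at any output.
Shutting down limits the loss to fixed cost, $170.

Shut down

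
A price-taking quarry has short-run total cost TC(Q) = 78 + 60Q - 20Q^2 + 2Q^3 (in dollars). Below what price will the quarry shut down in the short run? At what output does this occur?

The firm shuts down when price falls below the minimum of average variable cost. AVC = VC/Q = 60 - 20Q + 2Q^2.
At the minimum of AVC, MC = AVC. MC = 60 - 40Q + 6Q^2; setting MC = AVC gives 4Q^2 - 20Q = 0, so Q = 5. min AVC = 10.
So the shutdown price is $10.

$10 per unit, at Q = 5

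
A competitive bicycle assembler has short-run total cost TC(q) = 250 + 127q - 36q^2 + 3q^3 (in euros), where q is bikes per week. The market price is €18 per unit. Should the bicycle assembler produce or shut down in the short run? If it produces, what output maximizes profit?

Shut down

Variable cost is VC = 127q - 36q^2 + 3q^3, so AVC = VC/q = 127 - 36q + 3q^2 and MC = dTC/dq = 127 - 72q + 9q^2.
AVC hits its minimum where MC = AVC, at q = 6, giving min AVC = 127 - 36·6 + 3·6^2 = €19.
Since P = €18 < min AVC = €19, price fails to cover variable cost at any output.
Best response: produce nothing and absorb the €250 fixed cost.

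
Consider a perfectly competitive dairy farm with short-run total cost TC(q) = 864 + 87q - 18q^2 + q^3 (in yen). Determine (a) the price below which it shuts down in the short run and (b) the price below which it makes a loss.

Shutdown price = ¥6; break-even price = ¥87

AVC = 87 - 18q + q^2; minimized at q = 9, giving min AVC = ¥6. That is the shutdown price.
ATC = 864/q + 87 - 18q + q^2. Setting dATC/dq = −864/q^2 − 18 + 2q = 0 gives q = 12 (since 2·12^3 − 18·12^2 = 864).
min ATC = 864/12 + 87 − 18·12 + 12^2 = ¥87. That is the break-even price.
For ¥6 ≤ P < ¥87 the firm produces at a loss; below ¥6 it shuts down.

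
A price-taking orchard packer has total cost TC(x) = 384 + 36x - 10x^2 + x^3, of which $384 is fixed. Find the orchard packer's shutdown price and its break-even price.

Shutdown price = min AVC. AVC = 36 - 10x + x^2, with vertex at x = 5 and minimum $11.
ATC = 384/x + 36 - 10x + x^2. Setting dATC/dx = −384/x^2 − 10 + 2x = 0 gives x = 8 (since 2·8^3 − 10·8^2 = 384).
min ATC = 384/8 + 36 − 10·8 + 8^2 = $68. That is the break-even price.
Between these two prices the firm operates at a loss; above $68 it earns a profit.

Shutdown price = $11; break-even price = $68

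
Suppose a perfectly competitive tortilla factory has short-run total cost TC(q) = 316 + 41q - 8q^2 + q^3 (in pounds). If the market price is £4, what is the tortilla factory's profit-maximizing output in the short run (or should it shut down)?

From TC, MC = TC'(q) = 41 - 16q + 3q^2 and AVC = VC/q = 41 - 8q + q^2.
AVC hits its minimum where MC = AVC, at q = 4, giving min AVC = 41 - 8·4 + 4^2 = £25.
With P < min AVC (£4 < £25), every unit sold adds to the loss.
The firm minimizes its loss by shutting down and losing only its fixed cost of £316.

Shut down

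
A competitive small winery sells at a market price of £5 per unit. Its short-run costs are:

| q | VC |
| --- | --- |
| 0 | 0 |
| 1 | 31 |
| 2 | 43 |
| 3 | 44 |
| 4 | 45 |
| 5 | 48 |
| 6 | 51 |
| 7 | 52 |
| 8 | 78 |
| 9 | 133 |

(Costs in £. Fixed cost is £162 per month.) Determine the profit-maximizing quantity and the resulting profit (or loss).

q = 0 (shut down); profit = -£162

Compute π = P·q − TC at each output: q=0: -162; q=1: -188; q=2: -195; q=3: -191; q=4: -187; q=5: -185; q=6: -183; q=7: -179; q=8: -200; q=9: -250.
Profit is highest at q = 0. Equivalently, the lowest AVC in the table is 52/7 ≈ £7.43 at q = 7, and P = £5 falls below it — price never covers variable cost, so the firm shuts down and loses only its fixed cost.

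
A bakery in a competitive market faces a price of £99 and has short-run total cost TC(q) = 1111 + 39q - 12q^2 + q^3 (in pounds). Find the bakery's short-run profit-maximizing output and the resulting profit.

Profit = -£311 at q = 10

AVC = 39 - 12q + q^2 has its minimum £3 at q = 6; price £99 clears that bar, so the firm operates.
With MC = 39 - 24q + 3q^2, P = MC on the upward-sloping part at q* = 10.
TR = 99·10 = 990. TC = 1111 + 190 = 1301. Profit = 990 − 1301 = -£311.
That loss of £311 beats the £1111 the firm would lose by shutting down; producing recovers £800 of fixed cost.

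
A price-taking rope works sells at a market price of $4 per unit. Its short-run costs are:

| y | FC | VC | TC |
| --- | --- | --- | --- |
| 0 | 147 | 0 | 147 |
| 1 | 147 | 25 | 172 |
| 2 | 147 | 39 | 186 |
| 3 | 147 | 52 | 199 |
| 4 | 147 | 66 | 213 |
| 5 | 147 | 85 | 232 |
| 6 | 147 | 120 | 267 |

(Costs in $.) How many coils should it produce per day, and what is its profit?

Compute π = P·y − TC at each output: y=0: -147; y=1: -168; y=2: -178; y=3: -187; y=4: -197; y=5: -212; y=6: -243.
Profit is highest at y = 0. Equivalently, the lowest AVC in the table is 66/4 ≈ $16.50 at y = 4, and P = $4 falls below it — price never covers variable cost, so the firm shuts down and loses only its fixed cost.

y = 0 (shut down); profit = -$147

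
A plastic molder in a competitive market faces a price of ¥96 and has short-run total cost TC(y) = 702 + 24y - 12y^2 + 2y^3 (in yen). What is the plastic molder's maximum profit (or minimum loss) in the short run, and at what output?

AVC = 24 - 12y + 2y^2; min AVC = ¥6 at y = 3. Since P = ¥96 ≥ min AVC, the firm produces.
With MC = 24 - 24y + 6y^2, P = MC on the upward-sloping part at y* = 6.
TR = 96·6 = 576. TC = 702 + 144 = 846. Profit = 576 − 846 = -¥270.
Shutting down would mean losing the fixed cost of ¥702, so operating at a loss of ¥270 is better by ¥432.

Profit = -¥270 at y = 6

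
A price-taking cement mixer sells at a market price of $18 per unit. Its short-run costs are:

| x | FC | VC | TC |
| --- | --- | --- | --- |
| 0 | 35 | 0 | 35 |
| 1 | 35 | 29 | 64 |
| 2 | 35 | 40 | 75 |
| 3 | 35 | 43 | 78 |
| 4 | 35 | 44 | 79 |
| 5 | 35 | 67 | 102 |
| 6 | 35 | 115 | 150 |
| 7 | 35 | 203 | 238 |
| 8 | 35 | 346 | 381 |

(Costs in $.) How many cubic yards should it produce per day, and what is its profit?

x = 4; profit = -$7

Compute π = P·x − TC at each output: x=0: -35; x=1: -46; x=2: -39; x=3: -24; x=4: -7; x=5: -12; x=6: -42; x=7: -112; x=8: -237.
Profit is maximized at x = 4. AVC there is 44/4 = $11 ≤ P, so producing beats shutting down (which would give -$35).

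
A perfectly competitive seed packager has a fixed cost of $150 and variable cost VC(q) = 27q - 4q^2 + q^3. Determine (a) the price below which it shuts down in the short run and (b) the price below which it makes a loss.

Shutdown price = min AVC. AVC = 27 - 4q + q^2, with vertex at q = 2 and minimum $23.
ATC = 150/q + 27 - 4q + q^2. Setting dATC/dq = −150/q^2 − 4 + 2q = 0 gives q = 5 (since 2·5^3 − 4·5^2 = 150).
min ATC = 150/5 + 27 − 4·5 + 5^2 = $62. That is the break-even price.
For $23 ≤ P < $62 the firm produces at a loss; below $23 it shuts down.

Shutdown price = $23; break-even price = $62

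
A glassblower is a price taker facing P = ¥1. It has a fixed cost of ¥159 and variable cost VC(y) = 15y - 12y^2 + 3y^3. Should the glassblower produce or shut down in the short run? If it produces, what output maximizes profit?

Strip out fixed cost: VC = 15y - 12y^2 + 3y^3. Then AVC = 15 - 12y + 3y^2 and MC = 15 - 24y + 9y^2.
The AVC parabola has its vertex at y = 12/6 = 2, where AVC = 15 - 12·2 + 3·2^2 = ¥3.
With P < min AVC (¥1 < ¥3), every unit sold adds to the loss.
The firm minimizes its loss by shutting down and losing only its fixed cost of ¥159.

Shut down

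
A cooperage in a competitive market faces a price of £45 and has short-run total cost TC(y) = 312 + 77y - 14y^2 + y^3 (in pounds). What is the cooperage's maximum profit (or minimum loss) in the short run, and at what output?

Profit = -£184 at y = 8

AVC = 77 - 14y + y^2; min AVC = £28 at y = 7. Since P = £45 ≥ min AVC, the firm produces.
MC = 77 - 28y + 3y^2. Setting P = MC and taking the root on the rising branch gives y* = 8.
TR = 45·8 = 360. TC = 312 + 232 = 544. Profit = 360 − 544 = -£184.
By producing, the firm covers all variable cost plus £128 of fixed cost; shutting down would lose the full £312.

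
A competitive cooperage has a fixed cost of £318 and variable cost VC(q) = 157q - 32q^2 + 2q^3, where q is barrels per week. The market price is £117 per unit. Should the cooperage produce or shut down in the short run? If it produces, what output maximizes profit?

Produce at q = 10

Variable cost is VC = 157q - 32q^2 + 2q^3, so AVC = VC/q = 157 - 32q + 2q^2 and MC = dTC/dq = 157 - 64q + 6q^2.
AVC is minimized where dAVC/dq = -32 + 4q = 0, at q = 8; min AVC = 157 - 32·8 + 2·8^2 = £29.
Because £117 ≥ £29, revenue can cover variable cost; the firm operates.
Set P = MC: 117 = 157 - 64q + 6q^2 → 40 - 64q + 6q^2 = 0. The roots are q = 2/3 and q = 10; the profit-maximizing output is on the rising part of MC, so q* = 10.
Check: AVC at q = 10 is £37 ≤ P, so revenue covers variable cost.
Profit = P·q − TC = 117·10 − 688 = £482.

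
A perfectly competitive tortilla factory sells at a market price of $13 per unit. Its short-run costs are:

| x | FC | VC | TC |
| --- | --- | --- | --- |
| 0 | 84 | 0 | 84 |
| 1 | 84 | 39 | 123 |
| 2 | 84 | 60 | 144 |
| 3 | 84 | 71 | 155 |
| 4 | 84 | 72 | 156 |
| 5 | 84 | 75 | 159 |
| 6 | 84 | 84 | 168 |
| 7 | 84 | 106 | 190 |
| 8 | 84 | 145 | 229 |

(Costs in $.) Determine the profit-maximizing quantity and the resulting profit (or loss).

Profit at each row (π = 13x − TC): x=0: -84; x=1: -110; x=2: -118; x=3: -116; x=4: -104; x=5: -94; x=6: -90; x=7: -99; x=8: -125.
Profit is highest at x = 0. Equivalently, the lowest AVC in the table is 84/6 ≈ $14 at x = 6, and P = $13 falls below it — price never covers variable cost, so the firm shuts down and loses only its fixed cost.

x = 0 (shut down); profit = -$84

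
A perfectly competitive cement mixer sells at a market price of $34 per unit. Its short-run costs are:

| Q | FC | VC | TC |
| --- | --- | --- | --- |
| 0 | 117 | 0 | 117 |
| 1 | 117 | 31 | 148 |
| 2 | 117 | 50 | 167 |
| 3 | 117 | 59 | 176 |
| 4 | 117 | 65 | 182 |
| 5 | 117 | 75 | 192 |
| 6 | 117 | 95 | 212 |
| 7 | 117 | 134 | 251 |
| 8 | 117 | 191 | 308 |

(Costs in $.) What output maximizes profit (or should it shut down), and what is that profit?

Q = 6; profit = -$8

Compute π = P·Q − TC at each output: Q=0: -117; Q=1: -114; Q=2: -99; Q=3: -74; Q=4: -46; Q=5: -22; Q=6: -8; Q=7: -13; Q=8: -36.
Profit is maximized at Q = 6. AVC there is 95/6 = $15.83 ≤ P, so producing beats shutting down (which would give -$117).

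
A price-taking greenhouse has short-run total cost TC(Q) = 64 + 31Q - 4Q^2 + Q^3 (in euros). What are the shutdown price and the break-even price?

Shutdown price = €27; break-even price = €47

Shutdown price = min AVC. AVC = 31 - 4Q + Q^2, with vertex at Q = 2 and minimum €27.
ATC = 64/Q + 31 - 4Q + Q^2. Setting dATC/dQ = −64/Q^2 − 4 + 2Q = 0 gives Q = 4 (since 2·4^3 − 4·4^2 = 64).
min ATC = 64/4 + 31 − 4·4 + 4^2 = €47. That is the break-even price.
For €27 ≤ P < €47 the firm produces at a loss; below €27 it shuts down.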